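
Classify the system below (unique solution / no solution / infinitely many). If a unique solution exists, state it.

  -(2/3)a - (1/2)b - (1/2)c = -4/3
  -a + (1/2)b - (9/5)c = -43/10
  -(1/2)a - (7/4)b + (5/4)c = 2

a = 2, b = -1, c = 1

Row-reduce the augmented matrix:
R1 ← R1 / (-2/3).
R2 ← R2 + 1·R1.
R3 ← R3 + 1/2·R1.
R2 ← R2 / (5/4).
R1 ← R1 − 3/4·R2.
R3 ← R3 + 11/8·R2.
R3 ← R3 / (47/100).
R1 ← R1 − 69/50·R3.
R2 ← R2 + 21/25·R3.
Reading off the reduced rows gives a = 2, b = -1, c = 1.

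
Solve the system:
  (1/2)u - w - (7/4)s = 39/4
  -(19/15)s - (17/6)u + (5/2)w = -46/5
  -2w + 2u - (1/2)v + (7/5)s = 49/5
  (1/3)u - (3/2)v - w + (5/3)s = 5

no solution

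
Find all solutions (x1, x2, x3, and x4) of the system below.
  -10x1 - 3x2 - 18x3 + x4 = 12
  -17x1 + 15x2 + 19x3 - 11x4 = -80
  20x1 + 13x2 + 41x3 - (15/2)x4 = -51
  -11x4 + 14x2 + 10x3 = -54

Row-reduce:
R1 ← R1 / (-10).
R2 ← R2 + 17·R1.
R3 ← R3 − 20·R1.
R2 ← R2 / (201/10).
R1 ← R1 − 3/10·R2.
R3 ← R3 − 7·R2.
R4 ← R4 − 14·R2.
R3 ← R3 / (-2467/201).
R1 ← R1 − 71/67·R3.
R2 ← R2 − 496/201·R3.
R4 ← R4 + 4934/201·R3.
Rank is 3 with 4 unknowns, leaving x4 free.

infinitely many solutions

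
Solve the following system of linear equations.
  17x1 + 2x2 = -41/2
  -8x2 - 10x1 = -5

Row-reduce the augmented matrix:
R1 ← R1 / (17).
R2 ← R2 + 10·R1.
R2 ← R2 / (-116/17).
R1 ← R1 − 2/17·R2.
Reading off the reduced rows gives x1 = -3/2, x2 = 5/2.

x1 = -3/2, x2 = 5/2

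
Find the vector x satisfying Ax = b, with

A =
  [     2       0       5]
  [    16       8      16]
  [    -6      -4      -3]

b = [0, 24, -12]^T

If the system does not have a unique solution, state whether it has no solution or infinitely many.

infinitely many solutions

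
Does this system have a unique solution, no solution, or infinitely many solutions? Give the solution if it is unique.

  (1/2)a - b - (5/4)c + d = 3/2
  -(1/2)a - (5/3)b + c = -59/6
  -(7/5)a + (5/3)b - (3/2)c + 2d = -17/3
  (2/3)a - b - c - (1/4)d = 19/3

a = 5, b = 2, c = -4, d = -4

Row-reduce the augmented matrix:
R1 ← R1 / (1/2).
R2 ← R2 + 1/2·R1.
R3 ← R3 + 7/5·R1.
R4 ← R4 − 2/3·R1.
R2 ← R2 / (-8/3).
R1 ← R1 + 2·R2.
R3 ← R3 + 17/15·R2.
R4 ← R4 − 1/3·R2.
R3 ← R3 / (-783/160).
R1 ← R1 + 37/16·R3.
R2 ← R2 − 3/32·R3.
R4 ← R4 − 61/96·R3.
R4 ← R4 / (-8365/9396).
R1 ← R1 + 640/783·R4.
R2 ← R2 + 76/261·R4.
R3 ← R3 + 700/783·R4.
Reading off the reduced rows gives a = 5, b = 2, c = -4, d = -4.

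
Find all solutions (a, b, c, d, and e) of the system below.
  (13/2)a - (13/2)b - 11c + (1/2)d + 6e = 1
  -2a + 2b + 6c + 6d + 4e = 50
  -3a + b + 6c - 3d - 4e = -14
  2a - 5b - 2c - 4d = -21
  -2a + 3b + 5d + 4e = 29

no solution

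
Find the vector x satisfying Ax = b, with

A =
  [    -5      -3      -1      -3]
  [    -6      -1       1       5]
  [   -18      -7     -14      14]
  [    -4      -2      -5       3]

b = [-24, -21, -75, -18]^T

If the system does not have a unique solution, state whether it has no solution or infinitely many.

infinitely many solutions

Row-reduce:
R1 ← R1 / (-5).
R2 ← R2 + 6·R1.
R3 ← R3 + 18·R1.
R4 ← R4 + 4·R1.
R2 ← R2 / (13/5).
R1 ← R1 − 3/5·R2.
R3 ← R3 − 19/5·R2.
R4 ← R4 − 2/5·R2.
R3 ← R3 / (-177/13).
R1 ← R1 + 4/13·R3.
R2 ← R2 − 11/13·R3.
R4 ← R4 + 59/13·R3.
Rank is 3 with 4 unknowns, leaving x_4 free.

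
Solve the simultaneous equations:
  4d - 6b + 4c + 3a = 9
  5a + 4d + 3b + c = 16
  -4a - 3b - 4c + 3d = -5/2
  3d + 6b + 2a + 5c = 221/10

a = 1/5, b = 6/5, c = 7/5, d = 5/2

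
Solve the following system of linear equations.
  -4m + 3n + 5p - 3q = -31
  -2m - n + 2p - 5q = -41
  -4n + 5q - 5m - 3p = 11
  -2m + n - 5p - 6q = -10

Row-reduce the augmented matrix:
R1 ← R1 / (-4).
R2 ← R2 + 2·R1.
R3 ← R3 + 5·R1.
R4 ← R4 + 2·R1.
R2 ← R2 / (-5/2).
R1 ← R1 + 3/4·R2.
R3 ← R3 + 31/4·R2.
R4 ← R4 + 1/2·R2.
R3 ← R3 / (-77/10).
R1 ← R1 + 11/10·R3.
R2 ← R2 − 1/5·R3.
R4 ← R4 + 37/5·R3.
R4 ← R4 / (-249/11).
R1 ← R1 + 1·R4.
R2 ← R2 − 21/11·R4.
R3 ← R3 + 28/11·R4.
Reading off the reduced rows gives m = 2, n = 4, p = -4, q = 5.

m = 2, n = 4, p = -4, q = 5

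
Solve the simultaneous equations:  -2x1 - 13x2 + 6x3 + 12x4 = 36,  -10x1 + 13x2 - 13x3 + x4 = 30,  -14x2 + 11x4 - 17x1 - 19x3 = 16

infinitely many solutions

Row-reduce:
R1 ← R1 / (-2).
R2 ← R2 + 10·R1.
R3 ← R3 + 17·R1.
R2 ← R2 / (78).
R1 ← R1 − 13/2·R2.
R3 ← R3 − 193/2·R2.
R3 ← R3 / (-2621/156).
R1 ← R1 − 7/12·R3.
R2 ← R2 + 43/78·R3.
Rank is 3 with 4 unknowns, leaving x4 free.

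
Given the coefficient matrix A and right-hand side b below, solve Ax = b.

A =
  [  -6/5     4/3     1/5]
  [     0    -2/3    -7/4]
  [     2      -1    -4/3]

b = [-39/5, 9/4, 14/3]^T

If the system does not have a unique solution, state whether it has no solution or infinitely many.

x_1 = 0, x_2 = -6, x_3 = 1

Row-reduce the augmented matrix:
R1 ← R1 / (-6/5).
R3 ← R3 − 2·R1.
R2 ← R2 / (-2/3).
R1 ← R1 + 10/9·R2.
R3 ← R3 − 11/9·R2.
R3 ← R3 / (-101/24).
R1 ← R1 − 11/4·R3.
R2 ← R2 − 21/8·R3.
Reading off the reduced rows gives x_1 = 0, x_2 = -6, x_3 = 1.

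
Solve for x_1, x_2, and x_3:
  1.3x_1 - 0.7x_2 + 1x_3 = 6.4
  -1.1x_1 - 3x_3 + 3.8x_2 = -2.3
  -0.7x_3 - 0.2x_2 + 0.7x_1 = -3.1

x_1 = 3, x_2 = 5, x_3 = 6

Row-reduce the augmented matrix:
R1 ← R1 / (13/10).
R2 ← R2 + 11/10·R1.
R3 ← R3 − 7/10·R1.
R2 ← R2 / (417/130).
R1 ← R1 + 7/13·R2.
R3 ← R3 − 23/130·R2.
R3 ← R3 / (-4669/4170).
R1 ← R1 − 170/417·R3.
R2 ← R2 + 280/417·R3.
Reading off the reduced rows gives x_1 = 3, x_2 = 5, x_3 = 6.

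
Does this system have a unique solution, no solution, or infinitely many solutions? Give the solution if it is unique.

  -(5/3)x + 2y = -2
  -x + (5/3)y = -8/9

Row-reduce the augmented matrix:
R1 ← R1 / (-5/3).
R2 ← R2 + 1·R1.
R2 ← R2 / (7/15).
R1 ← R1 + 6/5·R2.
Reading off the reduced rows gives x = 2, y = 2/3.

x = 2, y = 2/3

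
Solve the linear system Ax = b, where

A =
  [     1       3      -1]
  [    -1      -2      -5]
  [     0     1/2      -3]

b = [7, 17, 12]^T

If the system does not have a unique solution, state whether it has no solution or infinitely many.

Row-reduce:
R2 ← R2 + 1·R1.
R1 ← R1 − 3·R2.
R3 ← R3 − 1/2·R2.
Rank is 2 with 3 unknowns, leaving x_3 free.

infinitely many solutions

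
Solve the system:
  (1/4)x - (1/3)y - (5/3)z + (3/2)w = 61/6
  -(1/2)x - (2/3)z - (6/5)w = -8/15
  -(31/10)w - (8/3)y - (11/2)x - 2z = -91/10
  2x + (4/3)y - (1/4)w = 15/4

Row-reduce:
R1 ← R1 / (1/4).
R2 ← R2 + 1/2·R1.
R3 ← R3 + 11/2·R1.
R4 ← R4 − 2·R1.
R2 ← R2 / (-2/3).
R1 ← R1 + 4/3·R2.
R3 ← R3 + 10·R2.
R4 ← R4 − 4·R2.
R3 ← R3 / (64/3).
R1 ← R1 − 4/3·R3.
R2 ← R2 − 6·R3.
R4 ← R4 + 32/3·R3.
Rank is 3 with 4 unknowns, leaving w free.

infinitely many solutions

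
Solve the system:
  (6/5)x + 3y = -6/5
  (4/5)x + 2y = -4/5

Row-reduce:
R1 ← R1 / (6/5).
R2 ← R2 − 4/5·R1.
Rank is 1 with 2 unknowns, leaving y free.

infinitely many solutions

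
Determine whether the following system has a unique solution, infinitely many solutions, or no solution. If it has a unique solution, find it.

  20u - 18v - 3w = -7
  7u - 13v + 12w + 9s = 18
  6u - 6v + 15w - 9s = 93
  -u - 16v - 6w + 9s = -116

u = 4, v = 4, w = 5, s = -2

Row-reduce the augmented matrix:
R1 ← R1 / (20).
R2 ← R2 − 7·R1.
R3 ← R3 − 6·R1.
R4 ← R4 + 1·R1.
R2 ← R2 / (-67/10).
R1 ← R1 + 9/10·R2.
R3 ← R3 + 3/5·R2.
R4 ← R4 + 169/10·R2.
R3 ← R3 / (987/67).
R1 ← R1 + 255/134·R3.
R2 ← R2 + 261/134·R3.
R4 ← R4 + 5235/134·R3.
R4 ← R4 / (-26127/658).
R1 ← R1 + 1629/658·R4.
R2 ← R2 + 1737/658·R4.
R3 ← R3 + 219/329·R4.
Reading off the reduced rows gives u = 4, v = 4, w = 5, s = -2.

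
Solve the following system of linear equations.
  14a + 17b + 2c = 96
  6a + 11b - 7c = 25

infinitely many solutions

Row-reduce:
R1 ← R1 / (14).
R2 ← R2 − 6·R1.
R2 ← R2 / (26/7).
R1 ← R1 − 17/14·R2.
Rank is 2 with 3 unknowns, leaving c free.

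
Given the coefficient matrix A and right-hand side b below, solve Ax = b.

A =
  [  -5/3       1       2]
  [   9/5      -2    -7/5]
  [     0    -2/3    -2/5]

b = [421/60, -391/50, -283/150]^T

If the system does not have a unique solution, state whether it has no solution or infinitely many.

x_1 = -1, x_2 = 7/4, x_3 = 9/5

Row-reduce the augmented matrix:
R1 ← R1 / (-5/3).
R2 ← R2 − 9/5·R1.
R2 ← R2 / (-23/25).
R1 ← R1 + 3/5·R2.
R3 ← R3 + 2/3·R2.
R3 ← R3 / (-328/345).
R1 ← R1 + 39/23·R3.
R2 ← R2 + 19/23·R3.
Reading off the reduced rows gives x_1 = -1, x_2 = 7/4, x_3 = 9/5.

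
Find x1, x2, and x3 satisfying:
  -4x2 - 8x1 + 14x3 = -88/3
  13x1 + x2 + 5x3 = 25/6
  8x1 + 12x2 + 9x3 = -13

x1 = 1, x2 = -1/2, x3 = -5/3

Row-reduce the augmented matrix:
R1 ← R1 / (-8).
R2 ← R2 − 13·R1.
R3 ← R3 − 8·R1.
R2 ← R2 / (-11/2).
R1 ← R1 − 1/2·R2.
R3 ← R3 − 8·R2.
R3 ← R3 / (697/11).
R1 ← R1 − 17/22·R3.
R2 ← R2 + 111/22·R3.
Reading off the reduced rows gives x1 = 1, x2 = -1/2, x3 = -5/3.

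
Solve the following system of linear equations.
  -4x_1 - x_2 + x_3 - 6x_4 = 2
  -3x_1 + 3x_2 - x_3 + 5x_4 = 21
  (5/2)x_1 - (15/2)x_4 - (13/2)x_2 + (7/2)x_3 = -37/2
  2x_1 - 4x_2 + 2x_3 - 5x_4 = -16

Row-reduce:
R1 ← R1 / (-4).
R2 ← R2 + 3·R1.
R3 ← R3 − 5/2·R1.
R4 ← R4 − 2·R1.
R2 ← R2 / (15/4).
R1 ← R1 − 1/4·R2.
R3 ← R3 + 57/8·R2.
R4 ← R4 + 9/2·R2.
R3 ← R3 / (4/5).
R1 ← R1 + 2/15·R3.
R2 ← R2 + 7/15·R3.
R4 ← R4 − 2/5·R3.
Row 4 reduces to 0 = -3/2, a contradiction. The system is inconsistent.

no solution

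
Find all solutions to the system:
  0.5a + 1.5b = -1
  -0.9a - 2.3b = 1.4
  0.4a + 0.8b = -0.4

Row-reduce the augmented matrix:
R1 ← R1 / (1/2).
R2 ← R2 + 9/10·R1.
R3 ← R3 − 2/5·R1.
R2 ← R2 / (2/5).
R1 ← R1 − 3·R2.
R3 ← R3 + 2/5·R2.
R3 reduces to 0 = 0, so the extra equation is consistent.
Reading off the reduced rows gives a = 1, b = -1.

a = 1, b = -1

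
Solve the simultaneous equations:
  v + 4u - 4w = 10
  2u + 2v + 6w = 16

infinitely many solutions

Row-reduce:
R1 ← R1 / (4).
R2 ← R2 − 2·R1.
R2 ← R2 / (3/2).
R1 ← R1 − 1/4·R2.
Rank is 2 with 3 unknowns, leaving w free.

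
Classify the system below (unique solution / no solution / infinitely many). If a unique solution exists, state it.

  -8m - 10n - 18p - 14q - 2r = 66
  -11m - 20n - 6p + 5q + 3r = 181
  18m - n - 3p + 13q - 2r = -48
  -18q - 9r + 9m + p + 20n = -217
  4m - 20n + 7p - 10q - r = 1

m = -6, n = -4, p = -2, q = 4, r = 1

Row-reduce the augmented matrix:
R1 ← R1 / (-8).
R2 ← R2 + 11·R1.
R3 ← R3 − 18·R1.
R4 ← R4 − 9·R1.
R5 ← R5 − 4·R1.
R2 ← R2 / (-25/4).
R1 ← R1 − 5/4·R2.
R3 ← R3 + 47/2·R2.
R4 ← R4 − 35/4·R2.
R5 ← R5 + 25·R2.
R3 ← R3 / (-114).
R1 ← R1 − 6·R3.
R2 ← R2 + 3·R3.
R4 ← R4 − 7·R3.
R5 ← R5 + 77·R3.
R4 ← R4 / (-3104/475).
R1 ← R1 − 393/475·R4.
R2 ← R2 + 472/475·R4.
R3 ← R3 − 457/475·R4.
R5 ← R5 + 18961/475·R4.
R5 ← R5 / (448619/18624).
R1 ← R1 + 4369/6208·R5.
R2 ← R2 − 1325/2328·R5.
R3 ← R3 + 8915/18624·R5.
R4 ← R4 − 14041/18624·R5.
Reading off the reduced rows gives m = -6, n = -4, p = -2, q = 4, r = 1.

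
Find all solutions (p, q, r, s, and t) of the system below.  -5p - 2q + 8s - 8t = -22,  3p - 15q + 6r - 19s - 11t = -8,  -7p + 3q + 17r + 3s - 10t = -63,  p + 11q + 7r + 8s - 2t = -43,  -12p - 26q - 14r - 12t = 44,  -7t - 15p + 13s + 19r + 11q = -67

Row-reduce:
R1 ← R1 / (-5).
R2 ← R2 − 3·R1.
R3 ← R3 + 7·R1.
R4 ← R4 − 1·R1.
R5 ← R5 + 12·R1.
R6 ← R6 + 15·R1.
R2 ← R2 / (-81/5).
R1 ← R1 − 2/5·R2.
R3 ← R3 − 29/5·R2.
R4 ← R4 − 53/5·R2.
R5 ← R5 + 106/5·R2.
R6 ← R6 − 17·R2.
R3 ← R3 / (517/27).
R1 ← R1 − 4/27·R3.
R2 ← R2 + 10/27·R3.
R4 ← R4 − 295/27·R3.
R5 ← R5 + 590/27·R3.
R6 ← R6 − 683/27·R3.
R4 ← R4 / (12235/1551).
R1 ← R1 + 2866/1551·R4.
R2 ← R2 − 961/1551·R4.
R3 ← R3 + 1076/1551·R4.
R5 ← R5 + 24470/1551·R4.
R6 ← R6 + 4318/517·R4.
Swap R5 and R6.
R5 ← R5 / (-70441/12235).
R1 ← R1 + 17434/12235·R5.
R2 ← R2 − 21829/12235·R5.
R3 ← R3 + 15109/12235·R5.
R4 ← R4 + 17674/12235·R5.
Row 6 reduces to 0 = 2, a contradiction. The system is inconsistent.

no solution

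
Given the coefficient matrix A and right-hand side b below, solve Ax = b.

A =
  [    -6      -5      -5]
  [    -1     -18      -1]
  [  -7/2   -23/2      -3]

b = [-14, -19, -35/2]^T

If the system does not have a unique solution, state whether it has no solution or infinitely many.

no solution

Row-reduce:
R1 ← R1 / (-6).
R2 ← R2 + 1·R1.
R3 ← R3 + 7/2·R1.
R2 ← R2 / (-103/6).
R1 ← R1 − 5/6·R2.
R3 ← R3 + 103/12·R2.
Row 3 reduces to 0 = -1, a contradiction. The system is inconsistent.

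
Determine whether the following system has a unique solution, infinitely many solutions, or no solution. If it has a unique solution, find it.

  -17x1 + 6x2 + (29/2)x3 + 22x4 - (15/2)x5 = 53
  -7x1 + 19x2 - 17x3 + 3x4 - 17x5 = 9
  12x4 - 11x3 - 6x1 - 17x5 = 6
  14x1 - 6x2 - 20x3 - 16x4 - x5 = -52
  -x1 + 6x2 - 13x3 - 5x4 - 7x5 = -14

Row-reduce:
R1 ← R1 / (-17).
R2 ← R2 + 7·R1.
R3 ← R3 + 6·R1.
R4 ← R4 − 14·R1.
R5 ← R5 + 1·R1.
R2 ← R2 / (281/17).
R1 ← R1 + 6/17·R2.
R3 ← R3 + 36/17·R2.
R4 ← R4 + 18/17·R2.
R5 ← R5 − 96/17·R2.
R3 ← R3 / (-5356/281).
R1 ← R1 + 755/562·R3.
R2 ← R2 + 781/562·R3.
R4 ← R4 + 2678/281·R3.
R5 ← R5 + 3375/562·R3.
Swap R4 and R5.
R4 ← R4 / (-14231/2678).
R1 ← R1 + 4465/2678·R4.
R2 ← R2 + 1657/2678·R4.
R3 ← R3 + 243/1339·R4.
Row 5 reduces to 0 = -2, a contradiction. The system is inconsistent.

no solution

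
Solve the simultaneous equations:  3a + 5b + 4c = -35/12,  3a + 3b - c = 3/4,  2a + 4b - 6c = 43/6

a = -3/4, b = 2/3, c = -1

Row-reduce the augmented matrix:
R1 ← R1 / (3).
R2 ← R2 − 3·R1.
R3 ← R3 − 2·R1.
R2 ← R2 / (-2).
R1 ← R1 − 5/3·R2.
R3 ← R3 − 2/3·R2.
R3 ← R3 / (-31/3).
R1 ← R1 + 17/6·R3.
R2 ← R2 − 5/2·R3.
Reading off the reduced rows gives a = -3/4, b = 2/3, c = -1.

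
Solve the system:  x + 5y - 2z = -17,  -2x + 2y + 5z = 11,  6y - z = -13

x = -5, y = -2, z = 1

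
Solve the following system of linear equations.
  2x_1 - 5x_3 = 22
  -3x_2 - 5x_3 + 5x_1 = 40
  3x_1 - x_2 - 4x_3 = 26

x_1 = 6, x_2 = 0, x_3 = -2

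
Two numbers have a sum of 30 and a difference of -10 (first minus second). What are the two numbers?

Let x = first number, y = second number.
  y + x = 30
  x - y = -10
Row-reduce the augmented matrix:
R2 ← R2 − 1·R1.
R2 ← R2 / (-2).
R1 ← R1 − 1·R2.
Reading off the reduced rows gives x = 10, y = 20.

first number: 10, second number: 20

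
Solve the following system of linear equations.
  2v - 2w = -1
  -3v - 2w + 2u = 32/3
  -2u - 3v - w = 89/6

u = -5/3, v = -3, w = -5/2

Row-reduce the augmented matrix:
Swap R1 and R2.
R1 ← R1 / (2).
R3 ← R3 + 2·R1.
R2 ← R2 / (2).
R1 ← R1 + 3/2·R2.
R3 ← R3 + 6·R2.
R3 ← R3 / (-9).
R1 ← R1 + 5/2·R3.
R2 ← R2 + 1·R3.
Reading off the reduced rows gives u = -5/3, v = -3, w = -5/2.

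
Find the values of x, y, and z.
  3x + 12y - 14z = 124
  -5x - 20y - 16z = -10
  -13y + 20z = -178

x = -6, y = 6, z = -5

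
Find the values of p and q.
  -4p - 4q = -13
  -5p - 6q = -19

p = 1/2, q = 11/4

Row-reduce the augmented matrix:
R1 ← R1 / (-4).
R2 ← R2 + 5·R1.
R2 ← R2 / (-1).
R1 ← R1 − 1·R2.
Reading off the reduced rows gives p = 1/2, q = 11/4.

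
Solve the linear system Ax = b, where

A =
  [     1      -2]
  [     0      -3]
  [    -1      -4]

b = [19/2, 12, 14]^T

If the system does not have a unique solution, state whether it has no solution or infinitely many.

Row-reduce:
R3 ← R3 + 1·R1.
R2 ← R2 / (-3).
R1 ← R1 + 2·R2.
R3 ← R3 + 6·R2.
Row 3 reduces to 0 = -1/2, a contradiction. The system is inconsistent.

no solution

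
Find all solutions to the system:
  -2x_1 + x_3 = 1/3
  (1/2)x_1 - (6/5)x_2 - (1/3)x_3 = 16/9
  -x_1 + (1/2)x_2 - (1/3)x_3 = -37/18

x_1 = 2/3, x_2 = -5/3, x_3 = 5/3

Row-reduce the augmented matrix:
R1 ← R1 / (-2).
R2 ← R2 − 1/2·R1.
R3 ← R3 + 1·R1.
R2 ← R2 / (-6/5).
R3 ← R3 − 1/2·R2.
R3 ← R3 / (-125/144).
R1 ← R1 + 1/2·R3.
R2 ← R2 − 5/72·R3.
Reading off the reduced rows gives x_1 = 2/3, x_2 = -5/3, x_3 = 5/3.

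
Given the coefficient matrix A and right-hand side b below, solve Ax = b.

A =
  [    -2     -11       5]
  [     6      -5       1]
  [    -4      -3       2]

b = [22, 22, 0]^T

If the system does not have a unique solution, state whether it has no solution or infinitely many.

Row-reduce:
R1 ← R1 / (-2).
R2 ← R2 − 6·R1.
R3 ← R3 + 4·R1.
R2 ← R2 / (-38).
R1 ← R1 − 11/2·R2.
R3 ← R3 − 19·R2.
Rank is 2 with 3 unknowns, leaving x_3 free.

infinitely many solutions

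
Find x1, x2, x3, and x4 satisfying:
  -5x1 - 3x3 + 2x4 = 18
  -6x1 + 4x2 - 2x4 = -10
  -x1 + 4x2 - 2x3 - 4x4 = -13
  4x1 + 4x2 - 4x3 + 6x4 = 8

x1 = -1, x2 = -3, x3 = -3, x4 = 2

Row-reduce the augmented matrix:
R1 ← R1 / (-5).
R2 ← R2 + 6·R1.
R3 ← R3 + 1·R1.
R4 ← R4 − 4·R1.
R2 ← R2 / (4).
R3 ← R3 − 4·R2.
R4 ← R4 − 4·R2.
R3 ← R3 / (-5).
R1 ← R1 − 3/5·R3.
R2 ← R2 − 9/10·R3.
R4 ← R4 + 10·R3.
R4 ← R4 / (12).
R1 ← R1 + 2/5·R4.
R2 ← R2 + 11/10·R4.
Reading off the reduced rows gives x1 = -1, x2 = -3, x3 = -3, x4 = 2.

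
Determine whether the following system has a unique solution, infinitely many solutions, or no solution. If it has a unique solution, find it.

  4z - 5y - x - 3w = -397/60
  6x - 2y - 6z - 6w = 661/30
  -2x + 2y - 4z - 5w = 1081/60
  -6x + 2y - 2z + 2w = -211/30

Row-reduce the augmented matrix:
R1 ← R1 / (-1).
R2 ← R2 − 6·R1.
R3 ← R3 + 2·R1.
R4 ← R4 + 6·R1.
R2 ← R2 / (-32).
R1 ← R1 − 5·R2.
R3 ← R3 − 12·R2.
R4 ← R4 − 32·R2.
R3 ← R3 / (-21/4).
R1 ← R1 + 19/16·R3.
R2 ← R2 + 9/16·R3.
R4 ← R4 + 8·R3.
R4 ← R4 / (172/21).
R1 ← R1 − 89/84·R4.
R2 ← R2 − 45/28·R4.
R3 ← R3 − 32/21·R4.
Reading off the reduced rows gives x = 6/5, y = 7/3, z = -1/2, w = -11/4.

x = 6/5, y = 7/3, z = -1/2, w = -11/4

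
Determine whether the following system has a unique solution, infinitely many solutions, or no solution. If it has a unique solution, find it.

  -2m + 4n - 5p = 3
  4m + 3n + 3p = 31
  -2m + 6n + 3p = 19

m = 4, n = 4, p = 1

Row-reduce the augmented matrix:
R1 ← R1 / (-2).
R2 ← R2 − 4·R1.
R3 ← R3 + 2·R1.
R2 ← R2 / (11).
R1 ← R1 + 2·R2.
R3 ← R3 − 2·R2.
R3 ← R3 / (102/11).
R1 ← R1 − 27/22·R3.
R2 ← R2 + 7/11·R3.
Reading off the reduced rows gives m = 4, n = 4, p = 1.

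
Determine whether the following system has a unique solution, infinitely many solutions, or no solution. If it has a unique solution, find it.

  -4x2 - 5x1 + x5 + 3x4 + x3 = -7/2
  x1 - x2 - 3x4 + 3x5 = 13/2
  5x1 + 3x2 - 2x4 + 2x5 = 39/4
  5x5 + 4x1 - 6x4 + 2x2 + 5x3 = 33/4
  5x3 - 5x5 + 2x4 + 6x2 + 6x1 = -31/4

x1 = 5/4, x2 = 0, x3 = -1, x4 = 1/2, x5 = 9/4

Row-reduce the augmented matrix:
R1 ← R1 / (-5).
R2 ← R2 − 1·R1.
R3 ← R3 − 5·R1.
R4 ← R4 − 4·R1.
R5 ← R5 − 6·R1.
R2 ← R2 / (-9/5).
R1 ← R1 − 4/5·R2.
R3 ← R3 + 1·R2.
R4 ← R4 + 6/5·R2.
R5 ← R5 − 6/5·R2.
R3 ← R3 / (8/9).
R1 ← R1 + 1/9·R3.
R2 ← R2 + 1/9·R3.
R4 ← R4 − 17/3·R3.
R5 ← R5 − 19/3·R3.
R4 ← R4 / (-135/8).
R1 ← R1 + 11/8·R4.
R2 ← R2 − 13/8·R4.
R3 ← R3 − 21/8·R4.
R5 ← R5 + 101/8·R4.
R5 ← R5 / (-328/45).
R1 ← R1 − 77/45·R5.
R2 ← R2 + 91/45·R5.
R3 ← R3 − 11/15·R5.
R4 ← R4 − 11/45·R5.
Reading off the reduced rows gives x1 = 5/4, x2 = 0, x3 = -1, x4 = 1/2, x5 = 9/4.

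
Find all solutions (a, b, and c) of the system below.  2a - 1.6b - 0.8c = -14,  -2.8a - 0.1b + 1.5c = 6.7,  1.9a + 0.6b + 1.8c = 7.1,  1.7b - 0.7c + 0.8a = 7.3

a = -1, b = 6, c = 3

Row-reduce the augmented matrix:
R1 ← R1 / (2).
R2 ← R2 + 14/5·R1.
R3 ← R3 − 19/10·R1.
R4 ← R4 − 4/5·R1.
R2 ← R2 / (-117/50).
R1 ← R1 + 4/5·R2.
R3 ← R3 − 53/25·R2.
R4 ← R4 − 117/50·R2.
R3 ← R3 / (1699/585).
R1 ← R1 + 62/117·R3.
R2 ← R2 + 19/117·R3.
R4 reduces to 0 = 0, so the extra equation is consistent.
Reading off the reduced rows gives a = -1, b = 6, c = 3.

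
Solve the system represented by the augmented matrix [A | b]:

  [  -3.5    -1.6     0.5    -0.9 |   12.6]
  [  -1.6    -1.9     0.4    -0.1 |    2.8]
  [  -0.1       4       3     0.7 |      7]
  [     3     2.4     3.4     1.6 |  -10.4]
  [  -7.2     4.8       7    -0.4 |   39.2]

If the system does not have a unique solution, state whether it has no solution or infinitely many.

Row-reduce the augmented matrix:
R1 ← R1 / (-7/2).
R2 ← R2 + 8/5·R1.
R3 ← R3 + 1/10·R1.
R4 ← R4 − 3·R1.
R5 ← R5 + 36/5·R1.
R2 ← R2 / (-409/350).
R1 ← R1 − 16/35·R2.
R3 ← R3 − 708/175·R2.
R4 ← R4 − 36/35·R2.
R5 ← R5 − 1416/175·R2.
R3 ← R3 / (14639/4090).
R1 ← R1 + 31/409·R3.
R2 ← R2 + 60/409·R3.
R4 ← R4 − 8138/2045·R3.
R5 ← R5 − 14639/2045·R3.
R4 ← R4 / (-66091/73195).
R1 ← R1 − 6107/14639·R4.
R2 ← R2 + 2819/14639·R4.
R3 ← R3 − 7378/14639·R4.
R5 reduces to 0 = 0, so the extra equation is consistent.
Reading off the reduced rows gives x_1 = -4, x_2 = 2, x_3 = 0, x_4 = -2.

x_1 = -4, x_2 = 2, x_3 = 0, x_4 = -2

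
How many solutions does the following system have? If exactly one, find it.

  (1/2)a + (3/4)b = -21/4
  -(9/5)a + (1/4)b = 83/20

Row-reduce the augmented matrix:
R1 ← R1 / (1/2).
R2 ← R2 + 9/5·R1.
R2 ← R2 / (59/20).
R1 ← R1 − 3/2·R2.
Reading off the reduced rows gives a = -3, b = -5.

a = -3, b = -5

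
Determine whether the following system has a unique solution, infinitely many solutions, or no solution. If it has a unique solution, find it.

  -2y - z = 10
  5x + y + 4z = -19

infinitely many solutions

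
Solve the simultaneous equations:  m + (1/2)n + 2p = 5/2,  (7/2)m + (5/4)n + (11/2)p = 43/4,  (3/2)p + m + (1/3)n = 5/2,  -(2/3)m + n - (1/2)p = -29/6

Row-reduce:
R2 ← R2 − 7/2·R1.
R3 ← R3 − 1·R1.
R4 ← R4 + 2/3·R1.
R2 ← R2 / (-1/2).
R1 ← R1 − 1/2·R2.
R3 ← R3 + 1/6·R2.
R4 ← R4 − 4/3·R2.
Swap R3 and R4.
R3 ← R3 / (-19/6).
R1 ← R1 − 1/2·R3.
R2 ← R2 − 3·R3.
Row 4 reduces to 0 = -2/3, a contradiction. The system is inconsistent.

no solution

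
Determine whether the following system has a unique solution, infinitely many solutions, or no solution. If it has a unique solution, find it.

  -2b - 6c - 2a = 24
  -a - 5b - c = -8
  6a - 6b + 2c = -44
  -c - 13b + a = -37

no solution

Row-reduce:
R1 ← R1 / (-2).
R2 ← R2 + 1·R1.
R3 ← R3 − 6·R1.
R4 ← R4 − 1·R1.
R2 ← R2 / (-4).
R1 ← R1 − 1·R2.
R3 ← R3 + 12·R2.
R4 ← R4 + 14·R2.
R3 ← R3 / (-22).
R1 ← R1 − 7/2·R3.
R2 ← R2 + 1/2·R3.
R4 ← R4 + 11·R3.
Row 4 reduces to 0 = 1, a contradiction. The system is inconsistent.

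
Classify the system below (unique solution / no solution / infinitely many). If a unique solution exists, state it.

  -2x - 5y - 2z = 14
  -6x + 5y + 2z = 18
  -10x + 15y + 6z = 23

no solution

Row-reduce:
R1 ← R1 / (-2).
R2 ← R2 + 6·R1.
R3 ← R3 + 10·R1.
R2 ← R2 / (20).
R1 ← R1 − 5/2·R2.
R3 ← R3 − 40·R2.
Row 3 reduces to 0 = 1, a contradiction. The system is inconsistent.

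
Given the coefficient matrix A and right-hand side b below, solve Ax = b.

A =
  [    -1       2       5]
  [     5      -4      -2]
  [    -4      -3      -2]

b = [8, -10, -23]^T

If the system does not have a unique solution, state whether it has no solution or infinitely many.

x_1 = 2, x_2 = 5, x_3 = 0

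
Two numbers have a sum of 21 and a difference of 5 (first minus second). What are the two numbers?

Let x = first number, y = second number.
  x + y = 21
  x - y = 5
From equation 1: x = 21 − y.
Substitute into equation 2 and solve: y = 8.
Then x = 13.

first number: 13, second number: 8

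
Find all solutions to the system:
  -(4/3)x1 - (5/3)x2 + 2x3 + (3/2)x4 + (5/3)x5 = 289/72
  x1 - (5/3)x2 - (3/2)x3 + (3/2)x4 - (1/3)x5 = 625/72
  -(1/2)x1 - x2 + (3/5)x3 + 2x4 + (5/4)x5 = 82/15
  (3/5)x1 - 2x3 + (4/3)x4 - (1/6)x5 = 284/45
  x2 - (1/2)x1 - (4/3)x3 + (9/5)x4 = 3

Row-reduce the augmented matrix:
R1 ← R1 / (-4/3).
R2 ← R2 − 1·R1.
R3 ← R3 + 1/2·R1.
R4 ← R4 − 3/5·R1.
R5 ← R5 + 1/2·R1.
R2 ← R2 / (-35/12).
R1 ← R1 − 5/4·R2.
R3 ← R3 + 3/8·R2.
R4 ← R4 + 3/4·R2.
R5 ← R5 − 13/8·R2.
R3 ← R3 / (-3/20).
R1 ← R1 + 3/2·R3.
R4 ← R4 + 11/10·R3.
R5 ← R5 + 25/12·R3.
R4 ← R4 / (-101/15).
R1 ← R1 + 11·R4.
R2 ← R2 + 9/10·R4.
R3 ← R3 + 22/3·R4.
R5 ← R5 + 566/45·R4.
R5 ← R5 / (-109463/127260).
R1 ← R1 + 85/202·R5.
R2 ← R2 − 482/3535·R5.
R3 ← R3 − 617/2121·R5.
R4 ← R4 − 354/707·R5.
Reading off the reduced rows gives x1 = -1/2, x2 = -13/5, x3 = -3, x4 = 3/4, x5 = 7/3.

x1 = -1/2, x2 = -13/5, x3 = -3, x4 = 3/4, x5 = 7/3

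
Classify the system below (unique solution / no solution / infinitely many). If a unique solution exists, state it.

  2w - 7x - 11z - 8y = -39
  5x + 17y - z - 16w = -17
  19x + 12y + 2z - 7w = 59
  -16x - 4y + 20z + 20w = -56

Row-reduce the augmented matrix:
R1 ← R1 / (-7).
R2 ← R2 − 5·R1.
R3 ← R3 − 19·R1.
R4 ← R4 + 16·R1.
R2 ← R2 / (79/7).
R1 ← R1 − 8/7·R2.
R3 ← R3 + 68/7·R2.
R4 ← R4 − 100/7·R2.
R3 ← R3 / (-2803/79).
R1 ← R1 − 195/79·R3.
R2 ← R2 + 62/79·R3.
R4 ← R4 − 4452/79·R3.
R4 ← R4 / (32112/2803).
R1 ← R1 − 583/2803·R4.
R2 ← R2 + 2744/2803·R4.
R3 ← R3 − 1115/2803·R4.
Reading off the reduced rows gives x = 5, y = -6, z = 4, w = -4.

x = 5, y = -6, z = 4, w = -4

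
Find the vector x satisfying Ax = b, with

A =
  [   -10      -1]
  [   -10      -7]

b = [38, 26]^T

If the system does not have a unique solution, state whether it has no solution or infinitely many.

x_1 = -4, x_2 = 2

Row-reduce the augmented matrix:
R1 ← R1 / (-10).
R2 ← R2 + 10·R1.
R2 ← R2 / (-6).
R1 ← R1 − 1/10·R2.
Reading off the reduced rows gives x_1 = -4, x_2 = 2.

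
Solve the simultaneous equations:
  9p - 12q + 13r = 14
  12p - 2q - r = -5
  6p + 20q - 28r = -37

no solution

Row-reduce:
R1 ← R1 / (9).
R2 ← R2 − 12·R1.
R3 ← R3 − 6·R1.
R2 ← R2 / (14).
R1 ← R1 + 4/3·R2.
R3 ← R3 − 28·R2.
Row 3 reduces to 0 = 1, a contradiction. The system is inconsistent.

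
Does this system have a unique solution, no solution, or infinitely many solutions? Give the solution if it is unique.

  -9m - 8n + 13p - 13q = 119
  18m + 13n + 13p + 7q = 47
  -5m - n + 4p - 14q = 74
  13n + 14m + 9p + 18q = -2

m = -2, n = 2, p = 6, q = -3

Row-reduce the augmented matrix:
R1 ← R1 / (-9).
R2 ← R2 − 18·R1.
R3 ← R3 + 5·R1.
R4 ← R4 − 14·R1.
R2 ← R2 / (-3).
R1 ← R1 − 8/9·R2.
R3 ← R3 − 31/9·R2.
R4 ← R4 − 5/9·R2.
R3 ← R3 / (374/9).
R1 ← R1 − 91/9·R3.
R2 ← R2 + 13·R3.
R4 ← R4 − 328/9·R3.
R4 ← R4 / (10847/561).
R1 ← R1 − 1555/561·R4.
R2 ← R2 + 1465/561·R4.
R3 ← R3 + 386/561·R4.
Reading off the reduced rows gives m = -2, n = 2, p = 6, q = -3.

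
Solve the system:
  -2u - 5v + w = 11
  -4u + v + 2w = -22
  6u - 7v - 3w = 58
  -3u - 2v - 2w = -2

no solution

Row-reduce:
R1 ← R1 / (-2).
R2 ← R2 + 4·R1.
R3 ← R3 − 6·R1.
R4 ← R4 + 3·R1.
R2 ← R2 / (11).
R1 ← R1 − 5/2·R2.
R3 ← R3 + 22·R2.
R4 ← R4 − 11/2·R2.
Swap R3 and R4.
R3 ← R3 / (-7/2).
R1 ← R1 + 1/2·R3.
Row 4 reduces to 0 = 3, a contradiction. The system is inconsistent.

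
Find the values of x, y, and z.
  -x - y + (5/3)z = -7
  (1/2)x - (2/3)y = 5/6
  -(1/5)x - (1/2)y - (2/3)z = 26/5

Row-reduce the augmented matrix:
R1 ← R1 / (-1).
R2 ← R2 − 1/2·R1.
R3 ← R3 + 1/5·R1.
R2 ← R2 / (-7/6).
R1 ← R1 − 1·R2.
R3 ← R3 + 3/10·R2.
R3 ← R3 / (-17/14).
R1 ← R1 + 20/21·R3.
R2 ← R2 + 5/7·R3.
Reading off the reduced rows gives x = -1, y = -2, z = -6.

x = -1, y = -2, z = -6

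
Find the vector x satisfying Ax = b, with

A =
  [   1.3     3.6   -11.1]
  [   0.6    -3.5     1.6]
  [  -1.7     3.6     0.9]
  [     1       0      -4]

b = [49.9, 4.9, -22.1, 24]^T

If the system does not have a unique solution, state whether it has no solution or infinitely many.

x_1 = 4, x_2 = -3, x_3 = -5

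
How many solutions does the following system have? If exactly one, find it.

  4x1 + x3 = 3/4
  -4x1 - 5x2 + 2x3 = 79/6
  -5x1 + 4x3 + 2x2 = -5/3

x1 = 0, x2 = -7/3, x3 = 3/4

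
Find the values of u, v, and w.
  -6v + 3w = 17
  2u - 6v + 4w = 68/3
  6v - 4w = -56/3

Row-reduce the augmented matrix:
Swap R1 and R2.
R1 ← R1 / (2).
R2 ← R2 / (-6).
R1 ← R1 + 3·R2.
R3 ← R3 − 6·R2.
R3 ← R3 / (-1).
R1 ← R1 − 1/2·R3.
R2 ← R2 + 1/2·R3.
Reading off the reduced rows gives u = 2, v = -2, w = 5/3.

u = 2, v = -2, w = 5/3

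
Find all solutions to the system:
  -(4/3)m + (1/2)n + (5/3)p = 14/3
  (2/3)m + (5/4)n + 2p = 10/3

Row-reduce:
R1 ← R1 / (-4/3).
R2 ← R2 − 2/3·R1.
R2 ← R2 / (3/2).
R1 ← R1 + 3/8·R2.
Rank is 2 with 3 unknowns, leaving p free.

infinitely many solutions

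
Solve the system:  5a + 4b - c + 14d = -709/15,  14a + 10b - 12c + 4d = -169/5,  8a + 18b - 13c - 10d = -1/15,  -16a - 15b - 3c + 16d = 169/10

Row-reduce the augmented matrix:
R1 ← R1 / (5).
R2 ← R2 − 14·R1.
R3 ← R3 − 8·R1.
R4 ← R4 + 16·R1.
R2 ← R2 / (-6/5).
R1 ← R1 − 4/5·R2.
R3 ← R3 − 58/5·R2.
R4 ← R4 + 11/5·R2.
R3 ← R3 / (-301/3).
R1 ← R1 + 19/3·R3.
R2 ← R2 − 23/3·R3.
R4 ← R4 − 32/3·R3.
R4 ← R4 / (600/7).
R1 ← R1 − 20/7·R4.
R2 ← R2 − 6/7·R4.
R3 ← R3 − 26/7·R4.
Reading off the reduced rows gives a = -9/5, b = -3/2, c = -4/3, d = -12/5.

a = -9/5, b = -3/2, c = -4/3, d = -12/5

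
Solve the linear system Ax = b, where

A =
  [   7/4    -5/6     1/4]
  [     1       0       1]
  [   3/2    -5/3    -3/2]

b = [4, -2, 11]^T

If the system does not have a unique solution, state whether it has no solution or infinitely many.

Row-reduce:
R1 ← R1 / (7/4).
R2 ← R2 − 1·R1.
R3 ← R3 − 3/2·R1.
R2 ← R2 / (10/21).
R1 ← R1 + 10/21·R2.
R3 ← R3 + 20/21·R2.
Row 3 reduces to 0 = -1, a contradiction. The system is inconsistent.

no solution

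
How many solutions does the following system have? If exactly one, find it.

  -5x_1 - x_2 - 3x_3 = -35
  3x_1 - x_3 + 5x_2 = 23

Row-reduce:
R1 ← R1 / (-5).
R2 ← R2 − 3·R1.
R2 ← R2 / (22/5).
R1 ← R1 − 1/5·R2.
Rank is 2 with 3 unknowns, leaving x_3 free.

infinitely many solutions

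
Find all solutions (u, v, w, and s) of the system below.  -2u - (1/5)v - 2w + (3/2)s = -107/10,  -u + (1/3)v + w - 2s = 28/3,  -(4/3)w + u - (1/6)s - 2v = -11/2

infinitely many solutions

Row-reduce:
R1 ← R1 / (-2).
R2 ← R2 + 1·R1.
R3 ← R3 − 1·R1.
R2 ← R2 / (13/30).
R1 ← R1 − 1/10·R2.
R3 ← R3 + 21/10·R2.
R3 ← R3 / (287/39).
R1 ← R1 − 7/13·R3.
R2 ← R2 − 60/13·R3.
Rank is 3 with 4 unknowns, leaving s free.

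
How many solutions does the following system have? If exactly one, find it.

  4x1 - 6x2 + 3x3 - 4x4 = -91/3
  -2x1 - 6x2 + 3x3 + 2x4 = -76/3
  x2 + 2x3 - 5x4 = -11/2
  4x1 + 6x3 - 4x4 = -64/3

x1 = -1/3, x2 = 3, x3 = -3, x4 = 1/2

Row-reduce the augmented matrix:
R1 ← R1 / (4).
R2 ← R2 + 2·R1.
R4 ← R4 − 4·R1.
R2 ← R2 / (-9).
R1 ← R1 + 3/2·R2.
R3 ← R3 − 1·R2.
R4 ← R4 − 6·R2.
R3 ← R3 / (5/2).
R2 ← R2 + 1/2·R3.
R4 ← R4 − 6·R3.
R4 ← R4 / (12).
R1 ← R1 + 1·R4.
R2 ← R2 + 1·R4.
R3 ← R3 + 2·R4.
Reading off the reduced rows gives x1 = -1/3, x2 = 3, x3 = -3, x4 = 1/2.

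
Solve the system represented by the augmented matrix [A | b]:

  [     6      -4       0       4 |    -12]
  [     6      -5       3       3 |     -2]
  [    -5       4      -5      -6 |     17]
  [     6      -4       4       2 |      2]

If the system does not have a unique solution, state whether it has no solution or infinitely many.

x_1 = 0, x_2 = -2, x_3 = 1, x_4 = -5

Row-reduce the augmented matrix:
R1 ← R1 / (6).
R2 ← R2 − 6·R1.
R3 ← R3 + 5·R1.
R4 ← R4 − 6·R1.
R2 ← R2 / (-1).
R1 ← R1 + 2/3·R2.
R3 ← R3 − 2/3·R2.
R3 ← R3 / (-3).
R1 ← R1 + 2·R3.
R2 ← R2 + 3·R3.
R4 ← R4 − 4·R3.
R4 ← R4 / (-58/9).
R1 ← R1 − 32/9·R4.
R2 ← R2 − 13/3·R4.
R3 ← R3 − 10/9·R4.
Reading off the reduced rows gives x_1 = 0, x_2 = -2, x_3 = 1, x_4 = -5.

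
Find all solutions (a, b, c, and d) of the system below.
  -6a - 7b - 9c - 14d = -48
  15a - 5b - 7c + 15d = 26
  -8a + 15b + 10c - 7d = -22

infinitely many solutions

Row-reduce:
R1 ← R1 / (-6).
R2 ← R2 − 15·R1.
R3 ← R3 + 8·R1.
R2 ← R2 / (-45/2).
R1 ← R1 − 7/6·R2.
R3 ← R3 − 73/3·R2.
R3 ← R3 / (-1337/135).
R1 ← R1 + 4/135·R3.
R2 ← R2 − 59/45·R3.
Rank is 3 with 4 unknowns, leaving d free.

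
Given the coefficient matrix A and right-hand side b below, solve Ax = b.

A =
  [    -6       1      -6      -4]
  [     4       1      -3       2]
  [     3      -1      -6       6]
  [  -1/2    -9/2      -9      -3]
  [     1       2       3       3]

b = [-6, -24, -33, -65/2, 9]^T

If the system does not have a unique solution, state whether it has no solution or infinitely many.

no solution

Row-reduce:
R1 ← R1 / (-6).
R2 ← R2 − 4·R1.
R3 ← R3 − 3·R1.
R4 ← R4 + 1/2·R1.
R5 ← R5 − 1·R1.
R2 ← R2 / (5/3).
R1 ← R1 + 1/6·R2.
R3 ← R3 + 1/2·R2.
R4 ← R4 + 55/12·R2.
R5 ← R5 − 13/6·R2.
R3 ← R3 / (-111/10).
R1 ← R1 − 3/10·R3.
R2 ← R2 + 21/5·R3.
R4 ← R4 + 111/4·R3.
R5 ← R5 − 111/10·R3.
R4 ← R4 / (-14).
R1 ← R1 − 26/37·R4.
R2 ← R2 + 68/37·R4.
R3 ← R3 + 38/111·R4.
R5 ← R5 − 7·R4.
Row 5 reduces to 0 = 1, a contradiction. The system is inconsistent.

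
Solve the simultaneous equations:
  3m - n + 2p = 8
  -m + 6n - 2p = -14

Row-reduce:
R1 ← R1 / (3).
R2 ← R2 + 1·R1.
R2 ← R2 / (17/3).
R1 ← R1 + 1/3·R2.
Rank is 2 with 3 unknowns, leaving p free.

infinitely many solutions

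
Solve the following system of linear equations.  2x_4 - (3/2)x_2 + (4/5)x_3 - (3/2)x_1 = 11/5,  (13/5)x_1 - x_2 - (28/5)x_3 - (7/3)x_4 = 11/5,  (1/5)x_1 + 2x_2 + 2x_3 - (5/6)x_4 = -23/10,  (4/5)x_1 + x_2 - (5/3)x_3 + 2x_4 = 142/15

no solution

Row-reduce:
R1 ← R1 / (-3/2).
R2 ← R2 − 13/5·R1.
R3 ← R3 − 1/5·R1.
R4 ← R4 − 4/5·R1.
R2 ← R2 / (-18/5).
R1 ← R1 − 1·R2.
R3 ← R3 − 9/5·R2.
R4 ← R4 − 1/5·R2.
Swap R3 and R4.
R3 ← R3 / (-199/135).
R1 ← R1 + 46/27·R3.
R2 ← R2 − 158/135·R3.
Row 4 reduces to 0 = 1, a contradiction. The system is inconsistent.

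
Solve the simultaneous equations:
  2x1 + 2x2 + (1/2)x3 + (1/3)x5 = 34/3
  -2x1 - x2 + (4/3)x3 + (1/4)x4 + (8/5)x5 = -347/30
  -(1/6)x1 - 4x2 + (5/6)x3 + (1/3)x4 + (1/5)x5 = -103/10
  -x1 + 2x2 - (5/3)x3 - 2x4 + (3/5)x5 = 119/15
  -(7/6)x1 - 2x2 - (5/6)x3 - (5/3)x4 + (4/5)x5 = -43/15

Row-reduce:
R1 ← R1 / (2).
R2 ← R2 + 2·R1.
R3 ← R3 + 1/6·R1.
R4 ← R4 + 1·R1.
R5 ← R5 + 7/6·R1.
R1 ← R1 − 1·R2.
R3 ← R3 + 23/6·R2.
R4 ← R4 − 3·R2.
R5 ← R5 + 5/6·R2.
R3 ← R3 / (569/72).
R1 ← R1 + 19/12·R3.
R2 ← R2 − 11/6·R3.
R4 ← R4 + 83/12·R3.
R5 ← R5 − 71/72·R3.
R4 ← R4 / (-1843/1138).
R1 ← R1 − 5/569·R4.
R2 ← R2 + 113/2276·R4.
R3 ← R3 − 93/569·R4.
R5 ← R5 + 1843/1138·R4.
Row 5 reduces to 0 = -1/2, a contradiction. The system is inconsistent.

no solution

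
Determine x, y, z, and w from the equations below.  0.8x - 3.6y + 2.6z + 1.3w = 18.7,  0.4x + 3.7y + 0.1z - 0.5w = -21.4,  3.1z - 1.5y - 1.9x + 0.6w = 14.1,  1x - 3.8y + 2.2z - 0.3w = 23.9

x = -2, y = -6, z = 1, w = -3

Row-reduce the augmented matrix:
R1 ← R1 / (4/5).
R2 ← R2 − 2/5·R1.
R3 ← R3 + 19/10·R1.
R4 ← R4 − 1·R1.
R2 ← R2 / (11/2).
R1 ← R1 + 9/2·R2.
R3 ← R3 + 201/20·R2.
R4 ← R4 − 7/10·R2.
R3 ← R3 / (15581/2200).
R1 ← R1 − 499/220·R3.
R2 ← R2 + 12/55·R3.
R4 ← R4 + 987/1100·R3.
R4 ← R4 / (-245819/155810).
R1 ← R1 − 2744/15581·R4.
R2 ← R2 + 4993/31162·R4.
R3 ← R3 − 6979/31162·R4.
Reading off the reduced rows gives x = -2, y = -6, z = 1, w = -3.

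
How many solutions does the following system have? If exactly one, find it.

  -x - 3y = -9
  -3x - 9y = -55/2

Row-reduce:
R1 ← R1 / (-1).
R2 ← R2 + 3·R1.
Row 2 reduces to 0 = -1/2, a contradiction. The system is inconsistent.

no solution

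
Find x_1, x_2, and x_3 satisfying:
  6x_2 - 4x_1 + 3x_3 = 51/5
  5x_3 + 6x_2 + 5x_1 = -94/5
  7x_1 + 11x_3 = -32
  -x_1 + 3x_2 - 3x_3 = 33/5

x_1 = -3, x_2 = 1/5, x_3 = -1

Row-reduce the augmented matrix:
R1 ← R1 / (-4).
R2 ← R2 − 5·R1.
R3 ← R3 − 7·R1.
R4 ← R4 + 1·R1.
R2 ← R2 / (27/2).
R1 ← R1 + 3/2·R2.
R3 ← R3 − 21/2·R2.
R4 ← R4 − 3/2·R2.
R3 ← R3 / (85/9).
R1 ← R1 − 2/9·R3.
R2 ← R2 − 35/54·R3.
R4 ← R4 + 85/18·R3.
R4 reduces to 0 = 0, so the extra equation is consistent.
Reading off the reduced rows gives x_1 = -3, x_2 = 1/5, x_3 = -1.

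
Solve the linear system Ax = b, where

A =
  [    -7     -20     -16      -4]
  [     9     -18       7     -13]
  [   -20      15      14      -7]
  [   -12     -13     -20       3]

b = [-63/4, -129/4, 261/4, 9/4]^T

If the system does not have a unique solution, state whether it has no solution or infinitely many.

Row-reduce the augmented matrix:
R1 ← R1 / (-7).
R2 ← R2 − 9·R1.
R3 ← R3 + 20·R1.
R4 ← R4 + 12·R1.
R2 ← R2 / (-306/7).
R1 ← R1 − 20/7·R2.
R3 ← R3 − 505/7·R2.
R4 ← R4 − 149/7·R2.
R3 ← R3 / (11419/306).
R1 ← R1 − 214/153·R3.
R2 ← R2 − 95/306·R3.
R4 ← R4 − 251/306·R3.
R4 ← R4 / (18084/11419).
R1 ← R1 − 3904/11419·R4.
R2 ← R2 − 377/601·R4.
R3 ← R3 + 7807/11419·R4.
Reading off the reduced rows gives x_1 = -11/4, x_2 = -1/4, x_3 = 2, x_4 = 2.

x_1 = -11/4, x_2 = -1/4, x_3 = 2, x_4 = 2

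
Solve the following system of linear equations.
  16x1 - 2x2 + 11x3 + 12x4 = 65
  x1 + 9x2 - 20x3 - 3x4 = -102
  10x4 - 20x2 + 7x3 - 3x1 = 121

Row-reduce:
R1 ← R1 / (16).
R2 ← R2 − 1·R1.
R3 ← R3 + 3·R1.
R2 ← R2 / (73/8).
R1 ← R1 + 1/8·R2.
R3 ← R3 + 163/8·R2.
R3 ← R3 / (-5421/146).
R1 ← R1 − 59/146·R3.
R2 ← R2 + 331/146·R3.
Rank is 3 with 4 unknowns, leaving x4 free.

infinitely many solutions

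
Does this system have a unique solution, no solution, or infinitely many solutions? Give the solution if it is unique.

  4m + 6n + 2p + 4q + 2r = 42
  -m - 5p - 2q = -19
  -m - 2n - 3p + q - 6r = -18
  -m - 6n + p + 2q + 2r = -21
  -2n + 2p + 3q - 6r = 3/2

no solution

Row-reduce:
R1 ← R1 / (4).
R2 ← R2 + 1·R1.
R3 ← R3 + 1·R1.
R4 ← R4 + 1·R1.
R2 ← R2 / (3/2).
R1 ← R1 − 3/2·R2.
R3 ← R3 + 1/2·R2.
R4 ← R4 + 9/2·R2.
R5 ← R5 + 2·R2.
R3 ← R3 / (-4).
R1 ← R1 − 5·R3.
R2 ← R2 + 3·R3.
R4 ← R4 + 12·R3.
R5 ← R5 + 4·R3.
R4 ← R4 / (-5).
R1 ← R1 − 49/12·R4.
R2 ← R2 + 23/12·R4.
R3 ← R3 + 5/12·R4.
Row 5 reduces to 0 = 1/2, a contradiction. The system is inconsistent.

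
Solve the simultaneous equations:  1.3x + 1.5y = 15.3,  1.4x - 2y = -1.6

x = 6, y = 5

Row-reduce the augmented matrix:
R1 ← R1 / (13/10).
R2 ← R2 − 7/5·R1.
R2 ← R2 / (-47/13).
R1 ← R1 − 15/13·R2.
Reading off the reduced rows gives x = 6, y = 5.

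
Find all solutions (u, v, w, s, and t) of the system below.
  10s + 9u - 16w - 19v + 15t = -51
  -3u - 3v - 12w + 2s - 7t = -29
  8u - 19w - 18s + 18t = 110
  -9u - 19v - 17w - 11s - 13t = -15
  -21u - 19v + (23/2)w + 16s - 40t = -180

infinitely many solutions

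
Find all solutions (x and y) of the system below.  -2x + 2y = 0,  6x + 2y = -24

Row-reduce the augmented matrix:
R1 ← R1 / (-2).
R2 ← R2 − 6·R1.
R2 ← R2 / (8).
R1 ← R1 + 1·R2.
Reading off the reduced rows gives x = -3, y = -3.

x = -3, y = -3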